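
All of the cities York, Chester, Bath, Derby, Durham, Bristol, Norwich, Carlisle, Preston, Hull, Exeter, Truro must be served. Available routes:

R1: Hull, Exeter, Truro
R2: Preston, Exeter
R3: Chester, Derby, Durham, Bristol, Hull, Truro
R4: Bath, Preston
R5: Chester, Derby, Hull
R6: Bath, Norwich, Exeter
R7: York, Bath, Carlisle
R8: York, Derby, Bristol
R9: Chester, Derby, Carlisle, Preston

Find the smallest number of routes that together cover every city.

R2, R3, R6, R7 together cover {York, Chester, Bath, Derby, Durham, Bristol, Norwich, Carlisle, Preston, Hull, Exeter, Truro} — every city.
No 3 of the 9 routes cover everything (all 84 triples fall short), so 4 is minimum.

4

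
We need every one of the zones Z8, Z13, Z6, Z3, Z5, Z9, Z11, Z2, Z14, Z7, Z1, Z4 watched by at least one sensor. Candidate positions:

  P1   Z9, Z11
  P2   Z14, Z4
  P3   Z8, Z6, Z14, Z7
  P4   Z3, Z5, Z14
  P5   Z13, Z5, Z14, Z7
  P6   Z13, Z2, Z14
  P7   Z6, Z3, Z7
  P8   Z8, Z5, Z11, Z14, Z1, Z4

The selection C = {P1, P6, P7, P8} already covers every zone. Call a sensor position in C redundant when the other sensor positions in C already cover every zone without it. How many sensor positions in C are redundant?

Drop P1: Z9 uncovered — not redundant.
Drop P6: Z13, Z2 uncovered — not redundant.
Drop P7: Z6, Z3, Z7 uncovered — not redundant.
Drop P8: Z8, Z5, Z1, Z4 uncovered — not redundant.
None of the sensor positions in C is redundant.

0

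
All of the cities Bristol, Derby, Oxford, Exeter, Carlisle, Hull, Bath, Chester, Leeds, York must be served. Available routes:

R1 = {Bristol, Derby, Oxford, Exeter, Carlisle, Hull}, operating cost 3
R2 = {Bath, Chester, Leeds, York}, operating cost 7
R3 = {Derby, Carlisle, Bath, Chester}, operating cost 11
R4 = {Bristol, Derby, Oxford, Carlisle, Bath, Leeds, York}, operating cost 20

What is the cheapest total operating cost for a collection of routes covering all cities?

10

R1, R2 cover every city at operating cost 3 + 7 = 10.
Any cover uses at least 2 routes; among all covering selections none totals below 10.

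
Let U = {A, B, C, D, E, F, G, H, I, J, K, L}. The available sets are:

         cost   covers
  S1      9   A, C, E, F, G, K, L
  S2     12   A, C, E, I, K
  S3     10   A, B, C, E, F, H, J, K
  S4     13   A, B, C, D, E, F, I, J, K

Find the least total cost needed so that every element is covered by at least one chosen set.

32

S1, S3, S4 cover every element at cost 9 + 10 + 13 = 32.
Any cover uses at least 3 sets; among all covering selections none totals below 32.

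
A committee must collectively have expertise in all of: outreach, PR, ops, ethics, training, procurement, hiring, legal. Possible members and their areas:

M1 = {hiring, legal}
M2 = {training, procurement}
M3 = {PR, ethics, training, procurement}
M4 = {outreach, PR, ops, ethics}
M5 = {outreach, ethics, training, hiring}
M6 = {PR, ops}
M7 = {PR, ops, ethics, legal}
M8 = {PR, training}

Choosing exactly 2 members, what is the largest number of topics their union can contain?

7

Choosing M5, M7 covers {outreach, PR, ops, ethics, training, hiring, legal} — 7 topics.
No choice of 2 members does better; here procurement is left uncovered.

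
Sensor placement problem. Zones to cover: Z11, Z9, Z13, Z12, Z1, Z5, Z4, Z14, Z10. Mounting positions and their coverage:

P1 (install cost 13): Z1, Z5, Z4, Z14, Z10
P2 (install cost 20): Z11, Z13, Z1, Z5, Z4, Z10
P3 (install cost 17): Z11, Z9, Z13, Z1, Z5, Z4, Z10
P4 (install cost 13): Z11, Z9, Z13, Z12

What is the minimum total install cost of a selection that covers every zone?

P1, P4 cover every zone at install cost 13 + 13 = 26.
Any cover uses at least 2 sensor positions; among all covering selections none totals below 26.
Greedy by coverage-per-install cost would pick P3, P1, P4 for 43 — worse than the optimum 26.

26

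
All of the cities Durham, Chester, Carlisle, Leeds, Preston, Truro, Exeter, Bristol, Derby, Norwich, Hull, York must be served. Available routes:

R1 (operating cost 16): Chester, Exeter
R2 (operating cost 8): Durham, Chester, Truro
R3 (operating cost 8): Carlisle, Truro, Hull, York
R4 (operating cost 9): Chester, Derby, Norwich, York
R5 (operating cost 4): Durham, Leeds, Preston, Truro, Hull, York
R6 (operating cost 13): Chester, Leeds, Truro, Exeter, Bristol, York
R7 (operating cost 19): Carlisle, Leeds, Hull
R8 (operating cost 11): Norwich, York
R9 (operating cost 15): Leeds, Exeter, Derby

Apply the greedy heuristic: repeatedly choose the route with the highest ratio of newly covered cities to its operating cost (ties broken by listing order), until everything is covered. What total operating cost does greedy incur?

Pick 1: R5 adds 6 new (Durham, Leeds, Preston, Truro, Hull, York) at operating cost 4 (ratio 6/4).
Pick 2: R4 adds 3 new (Chester, Derby, Norwich) at operating cost 9 (ratio 3/9).
Pick 3: R6 adds 2 new (Exeter, Bristol) at operating cost 13 (ratio 2/13).
Pick 4: R3 adds 1 new (Carlisle) at operating cost 8 (ratio 1/8).
Greedy total operating cost: 4 + 9 + 13 + 8 = 34.

34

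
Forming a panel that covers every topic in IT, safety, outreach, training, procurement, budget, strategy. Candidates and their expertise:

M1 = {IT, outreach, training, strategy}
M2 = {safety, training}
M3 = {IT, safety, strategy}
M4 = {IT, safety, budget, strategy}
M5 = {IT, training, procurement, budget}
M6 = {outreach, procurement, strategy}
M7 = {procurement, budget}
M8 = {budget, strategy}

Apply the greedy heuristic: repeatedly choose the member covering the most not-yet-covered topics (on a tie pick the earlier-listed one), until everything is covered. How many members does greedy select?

3

Pick 1: M1 covers 4 new topics (IT, outreach, training, strategy).
Pick 2: M4 covers 2 new topics (safety, budget).
Pick 3: M5 covers 1 new topics (procurement).
Greedy uses 3 members.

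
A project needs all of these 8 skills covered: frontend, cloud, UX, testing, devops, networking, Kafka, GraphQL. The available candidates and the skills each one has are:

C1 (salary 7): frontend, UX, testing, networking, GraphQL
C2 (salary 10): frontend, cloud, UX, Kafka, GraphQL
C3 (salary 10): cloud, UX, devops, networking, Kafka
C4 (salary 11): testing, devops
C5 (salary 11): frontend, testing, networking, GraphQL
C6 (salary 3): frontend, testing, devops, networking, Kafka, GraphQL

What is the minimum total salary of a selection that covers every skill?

13

C2, C6 cover every skill at salary 10 + 3 = 13.
Any cover uses at least 2 candidates; among all covering selections none totals below 13.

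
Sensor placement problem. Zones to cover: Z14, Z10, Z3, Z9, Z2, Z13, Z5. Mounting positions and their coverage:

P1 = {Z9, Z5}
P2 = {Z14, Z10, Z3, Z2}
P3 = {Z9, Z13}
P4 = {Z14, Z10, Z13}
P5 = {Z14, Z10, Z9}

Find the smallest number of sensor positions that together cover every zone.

3

P1, P2, P3 together cover {Z14, Z10, Z3, Z9, Z2, Z13, Z5} — every zone.
No 2 of the 5 sensor positions cover everything (all 10 pairs fall short), so 3 is minimum.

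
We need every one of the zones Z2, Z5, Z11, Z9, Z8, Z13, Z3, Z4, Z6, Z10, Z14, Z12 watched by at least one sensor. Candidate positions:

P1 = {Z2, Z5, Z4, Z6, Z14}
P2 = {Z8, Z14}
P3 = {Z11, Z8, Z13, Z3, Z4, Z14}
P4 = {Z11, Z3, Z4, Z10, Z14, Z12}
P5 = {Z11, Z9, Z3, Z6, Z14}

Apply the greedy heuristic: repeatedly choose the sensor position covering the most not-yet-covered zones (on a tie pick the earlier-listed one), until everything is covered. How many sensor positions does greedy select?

4

Pick 1: P3 covers 6 new zones (Z11, Z8, Z13, Z3, Z4, Z14).
Pick 2: P1 covers 3 new zones (Z2, Z5, Z6).
Pick 3: P4 covers 2 new zones (Z10, Z12).
Pick 4: P5 covers 1 new zones (Z9).
Greedy uses 4 sensor positions.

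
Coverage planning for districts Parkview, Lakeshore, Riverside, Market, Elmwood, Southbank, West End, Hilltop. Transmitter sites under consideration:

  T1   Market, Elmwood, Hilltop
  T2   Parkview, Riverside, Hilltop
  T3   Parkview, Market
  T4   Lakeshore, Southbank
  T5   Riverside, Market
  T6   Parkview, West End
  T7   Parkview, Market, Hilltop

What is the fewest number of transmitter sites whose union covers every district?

4

T1, T2, T4, T6 together cover {Parkview, Lakeshore, Riverside, Market, Elmwood, Southbank, West End, Hilltop} — every district.
No 3 of the 7 transmitter sites cover everything (all 35 triples fall short), so 4 is minimum.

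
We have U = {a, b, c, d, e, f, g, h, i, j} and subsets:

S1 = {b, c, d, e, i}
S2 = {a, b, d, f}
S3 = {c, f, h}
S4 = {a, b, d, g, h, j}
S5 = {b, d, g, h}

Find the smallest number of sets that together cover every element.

3

S1, S2, S4 together cover {a, b, c, d, e, f, g, h, i, j} — every element.
No 2 of the 5 sets cover everything (all 10 pairs fall short), so 3 is minimum.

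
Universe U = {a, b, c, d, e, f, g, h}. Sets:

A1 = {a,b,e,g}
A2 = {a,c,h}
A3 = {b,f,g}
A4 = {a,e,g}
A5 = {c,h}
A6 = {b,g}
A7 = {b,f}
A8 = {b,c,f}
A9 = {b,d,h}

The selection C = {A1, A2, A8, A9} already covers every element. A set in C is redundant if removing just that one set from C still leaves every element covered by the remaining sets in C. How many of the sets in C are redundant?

Drop A1: e, g uncovered — not redundant.
Drop A2: the rest still cover every element — redundant.
Drop A8: f uncovered — not redundant.
Drop A9: d uncovered — not redundant.
1 redundant: A2.

1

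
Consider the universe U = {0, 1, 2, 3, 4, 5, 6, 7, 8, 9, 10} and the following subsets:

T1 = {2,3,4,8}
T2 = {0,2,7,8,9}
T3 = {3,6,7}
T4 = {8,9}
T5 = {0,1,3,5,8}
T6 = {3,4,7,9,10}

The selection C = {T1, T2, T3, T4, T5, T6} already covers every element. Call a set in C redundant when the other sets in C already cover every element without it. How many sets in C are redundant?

Drop T1: the rest still cover every element — redundant.
Drop T2: the rest still cover every element — redundant.
Drop T3: 6 uncovered — not redundant.
Drop T4: the rest still cover every element — redundant.
Drop T5: 1, 5 uncovered — not redundant.
Drop T6: 10 uncovered — not redundant.
3 redundant: T1, T2, T4.

3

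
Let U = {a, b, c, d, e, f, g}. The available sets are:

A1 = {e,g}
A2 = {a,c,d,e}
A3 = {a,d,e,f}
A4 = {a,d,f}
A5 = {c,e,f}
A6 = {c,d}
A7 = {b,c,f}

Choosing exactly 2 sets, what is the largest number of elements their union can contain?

Choosing A2, A7 covers {a, b, c, d, e, f} — 6 elements.
No choice of 2 sets does better; here g is left uncovered.

6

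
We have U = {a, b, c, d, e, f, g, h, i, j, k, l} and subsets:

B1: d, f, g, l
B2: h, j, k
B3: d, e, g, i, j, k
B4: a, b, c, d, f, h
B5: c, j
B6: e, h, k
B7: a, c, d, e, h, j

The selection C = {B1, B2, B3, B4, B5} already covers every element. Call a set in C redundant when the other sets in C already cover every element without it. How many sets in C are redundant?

2

Drop B1: l uncovered — not redundant.
Drop B2: the rest still cover every element — redundant.
Drop B3: e, i uncovered — not redundant.
Drop B4: a, b uncovered — not redundant.
Drop B5: the rest still cover every element — redundant.
2 redundant: B2, B5.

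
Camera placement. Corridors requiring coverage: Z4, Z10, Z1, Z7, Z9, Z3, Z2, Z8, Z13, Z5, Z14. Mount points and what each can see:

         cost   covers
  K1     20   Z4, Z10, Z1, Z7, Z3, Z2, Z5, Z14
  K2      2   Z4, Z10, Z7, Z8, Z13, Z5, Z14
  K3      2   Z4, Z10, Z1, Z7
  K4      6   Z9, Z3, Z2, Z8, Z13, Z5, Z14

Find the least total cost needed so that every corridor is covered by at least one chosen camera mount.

K3, K4 cover every corridor at cost 2 + 6 = 8.
Any cover uses at least 2 camera mounts; among all covering selections none totals below 8.
Greedy by coverage-per-cost would pick K2, K3, K4 for 10 — worse than the optimum 8.

8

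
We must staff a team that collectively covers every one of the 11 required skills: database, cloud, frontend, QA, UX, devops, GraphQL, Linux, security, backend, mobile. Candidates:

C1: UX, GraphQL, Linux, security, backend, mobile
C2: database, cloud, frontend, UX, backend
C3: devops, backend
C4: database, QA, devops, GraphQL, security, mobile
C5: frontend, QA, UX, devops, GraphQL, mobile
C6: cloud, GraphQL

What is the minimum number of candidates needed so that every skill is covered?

3

C1, C2, C4 together cover {database, cloud, frontend, QA, UX, devops, GraphQL, Linux, security, backend, mobile} — every skill.
No 2 of the 6 candidates cover everything (all 15 pairs fall short), so 3 is minimum.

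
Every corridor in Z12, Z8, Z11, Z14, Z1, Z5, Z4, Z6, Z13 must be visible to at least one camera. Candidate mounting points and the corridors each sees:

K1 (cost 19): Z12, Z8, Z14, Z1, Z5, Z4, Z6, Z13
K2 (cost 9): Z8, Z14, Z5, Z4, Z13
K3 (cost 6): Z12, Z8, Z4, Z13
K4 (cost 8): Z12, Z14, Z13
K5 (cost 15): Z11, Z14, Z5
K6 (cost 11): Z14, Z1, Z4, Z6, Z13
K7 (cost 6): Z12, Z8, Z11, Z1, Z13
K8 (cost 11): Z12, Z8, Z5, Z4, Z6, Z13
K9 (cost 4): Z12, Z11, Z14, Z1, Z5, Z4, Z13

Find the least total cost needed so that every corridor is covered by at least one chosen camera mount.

15

K8, K9 cover every corridor at cost 11 + 4 = 15.
Any cover uses at least 2 camera mounts; among all covering selections none totals below 15.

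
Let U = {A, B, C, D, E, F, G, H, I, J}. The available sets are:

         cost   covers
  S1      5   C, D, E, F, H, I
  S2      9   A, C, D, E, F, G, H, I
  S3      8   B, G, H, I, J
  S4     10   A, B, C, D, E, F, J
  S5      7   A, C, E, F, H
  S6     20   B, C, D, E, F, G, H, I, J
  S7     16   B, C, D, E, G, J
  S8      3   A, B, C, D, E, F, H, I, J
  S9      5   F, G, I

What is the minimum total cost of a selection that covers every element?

S8, S9 cover every element at cost 3 + 5 = 8.
Any cover uses at least 2 sets; among all covering selections none totals below 8.

8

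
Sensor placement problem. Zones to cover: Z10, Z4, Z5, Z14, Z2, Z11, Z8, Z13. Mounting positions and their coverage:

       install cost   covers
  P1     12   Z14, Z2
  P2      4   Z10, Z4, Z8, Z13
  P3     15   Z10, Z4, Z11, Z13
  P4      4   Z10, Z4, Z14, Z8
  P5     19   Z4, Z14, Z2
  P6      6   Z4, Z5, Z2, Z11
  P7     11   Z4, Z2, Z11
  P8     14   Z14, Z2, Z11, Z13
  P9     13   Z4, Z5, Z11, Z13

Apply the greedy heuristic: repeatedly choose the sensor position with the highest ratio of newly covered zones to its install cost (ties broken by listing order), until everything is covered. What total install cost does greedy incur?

Pick 1: P2 adds 4 new (Z10, Z4, Z8, Z13) at install cost 4 (ratio 4/4).
Pick 2: P6 adds 3 new (Z5, Z2, Z11) at install cost 6 (ratio 3/6).
Pick 3: P4 adds 1 new (Z14) at install cost 4 (ratio 1/4).
Greedy total install cost: 4 + 6 + 4 = 14.

14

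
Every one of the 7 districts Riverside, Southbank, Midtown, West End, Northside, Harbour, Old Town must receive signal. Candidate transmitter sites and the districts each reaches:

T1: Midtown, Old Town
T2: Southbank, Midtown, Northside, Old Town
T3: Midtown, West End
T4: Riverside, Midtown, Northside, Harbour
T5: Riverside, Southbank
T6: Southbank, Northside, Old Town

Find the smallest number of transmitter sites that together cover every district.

T2, T3, T4 together cover {Riverside, Southbank, Midtown, West End, Northside, Harbour, Old Town} — every district.
No 2 of the 6 transmitter sites cover everything (all 15 pairs fall short), so 3 is minimum.

3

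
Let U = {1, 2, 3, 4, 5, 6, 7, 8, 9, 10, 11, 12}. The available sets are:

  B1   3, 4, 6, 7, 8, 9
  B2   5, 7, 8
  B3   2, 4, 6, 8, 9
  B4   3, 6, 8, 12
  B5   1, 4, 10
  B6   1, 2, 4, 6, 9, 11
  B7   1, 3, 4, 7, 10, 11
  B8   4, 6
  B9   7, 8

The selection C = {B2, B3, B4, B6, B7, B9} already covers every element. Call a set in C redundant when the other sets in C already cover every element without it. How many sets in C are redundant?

Drop B2: 5 uncovered — not redundant.
Drop B3: the rest still cover every element — redundant.
Drop B4: 12 uncovered — not redundant.
Drop B6: the rest still cover every element — redundant.
Drop B7: 10 uncovered — not redundant.
Drop B9: the rest still cover every element — redundant.
3 redundant: B3, B6, B9.

3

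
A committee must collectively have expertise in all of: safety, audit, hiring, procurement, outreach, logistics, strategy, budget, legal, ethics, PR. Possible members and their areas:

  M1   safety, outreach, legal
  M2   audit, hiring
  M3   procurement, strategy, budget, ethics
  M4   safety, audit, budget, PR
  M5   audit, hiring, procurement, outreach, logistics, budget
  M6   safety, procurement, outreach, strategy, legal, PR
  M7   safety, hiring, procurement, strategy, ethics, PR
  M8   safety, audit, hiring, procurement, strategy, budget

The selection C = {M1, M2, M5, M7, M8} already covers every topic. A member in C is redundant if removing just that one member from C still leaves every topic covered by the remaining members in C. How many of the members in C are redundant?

Drop M1: legal uncovered — not redundant.
Drop M2: the rest still cover every topic — redundant.
Drop M5: logistics uncovered — not redundant.
Drop M7: ethics, PR uncovered — not redundant.
Drop M8: the rest still cover every topic — redundant.
2 redundant: M2, M8.

2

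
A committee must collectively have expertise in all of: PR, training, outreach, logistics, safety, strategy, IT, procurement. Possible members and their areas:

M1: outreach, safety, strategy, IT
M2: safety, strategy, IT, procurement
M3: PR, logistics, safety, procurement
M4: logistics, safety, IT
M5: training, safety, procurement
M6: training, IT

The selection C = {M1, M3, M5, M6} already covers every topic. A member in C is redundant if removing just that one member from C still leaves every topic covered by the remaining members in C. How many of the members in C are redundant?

2

Drop M1: outreach, strategy uncovered — not redundant.
Drop M3: PR, logistics uncovered — not redundant.
Drop M5: the rest still cover every topic — redundant.
Drop M6: the rest still cover every topic — redundant.
2 redundant: M5, M6.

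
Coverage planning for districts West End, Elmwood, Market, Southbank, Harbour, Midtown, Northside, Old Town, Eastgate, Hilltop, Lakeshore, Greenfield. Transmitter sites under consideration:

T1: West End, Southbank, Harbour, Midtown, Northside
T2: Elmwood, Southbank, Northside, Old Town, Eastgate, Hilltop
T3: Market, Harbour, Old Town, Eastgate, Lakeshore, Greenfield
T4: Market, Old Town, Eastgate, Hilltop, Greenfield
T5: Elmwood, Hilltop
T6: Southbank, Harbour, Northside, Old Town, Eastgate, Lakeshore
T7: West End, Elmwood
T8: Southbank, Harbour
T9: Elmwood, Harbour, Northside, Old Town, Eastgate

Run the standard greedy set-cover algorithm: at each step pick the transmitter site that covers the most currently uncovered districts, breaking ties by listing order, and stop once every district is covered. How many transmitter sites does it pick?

Pick 1: T2 covers 6 new districts (Elmwood, Southbank, Northside, Old Town, Eastgate, Hilltop).
Pick 2: T3 covers 4 new districts (Market, Harbour, Lakeshore, Greenfield).
Pick 3: T1 covers 2 new districts (West End, Midtown).
Greedy uses 3 transmitter sites.

3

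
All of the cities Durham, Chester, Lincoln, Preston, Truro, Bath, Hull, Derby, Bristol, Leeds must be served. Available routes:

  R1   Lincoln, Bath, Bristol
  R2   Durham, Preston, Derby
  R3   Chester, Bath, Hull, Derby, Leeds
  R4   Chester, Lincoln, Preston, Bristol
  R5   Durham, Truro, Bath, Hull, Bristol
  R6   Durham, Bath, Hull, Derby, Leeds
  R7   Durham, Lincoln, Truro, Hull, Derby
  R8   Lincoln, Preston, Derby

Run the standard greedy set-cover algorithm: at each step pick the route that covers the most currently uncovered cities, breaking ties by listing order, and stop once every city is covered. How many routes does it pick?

3

Pick 1: R3 covers 5 new cities (Chester, Bath, Hull, Derby, Leeds).
Pick 2: R4 covers 3 new cities (Lincoln, Preston, Bristol).
Pick 3: R5 covers 2 new cities (Durham, Truro).
Greedy uses 3 routes.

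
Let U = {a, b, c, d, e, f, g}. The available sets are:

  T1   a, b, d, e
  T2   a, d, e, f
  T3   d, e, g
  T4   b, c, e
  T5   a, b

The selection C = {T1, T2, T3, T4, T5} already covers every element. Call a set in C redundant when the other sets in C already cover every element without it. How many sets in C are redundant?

Drop T1: the rest still cover every element — redundant.
Drop T2: f uncovered — not redundant.
Drop T3: g uncovered — not redundant.
Drop T4: c uncovered — not redundant.
Drop T5: the rest still cover every element — redundant.
2 redundant: T1, T5.

2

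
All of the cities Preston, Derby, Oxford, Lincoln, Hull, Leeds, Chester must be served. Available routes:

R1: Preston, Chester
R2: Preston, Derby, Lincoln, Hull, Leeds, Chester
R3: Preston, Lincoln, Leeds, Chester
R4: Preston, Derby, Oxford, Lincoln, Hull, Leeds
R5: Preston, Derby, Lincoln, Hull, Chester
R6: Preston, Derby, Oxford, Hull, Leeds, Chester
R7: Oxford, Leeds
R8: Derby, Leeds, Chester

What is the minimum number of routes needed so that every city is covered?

2

R1, R4 together cover {Preston, Derby, Oxford, Lincoln, Hull, Leeds, Chester} — every city.
No single route contains all 7 cities, so 2 is optimal.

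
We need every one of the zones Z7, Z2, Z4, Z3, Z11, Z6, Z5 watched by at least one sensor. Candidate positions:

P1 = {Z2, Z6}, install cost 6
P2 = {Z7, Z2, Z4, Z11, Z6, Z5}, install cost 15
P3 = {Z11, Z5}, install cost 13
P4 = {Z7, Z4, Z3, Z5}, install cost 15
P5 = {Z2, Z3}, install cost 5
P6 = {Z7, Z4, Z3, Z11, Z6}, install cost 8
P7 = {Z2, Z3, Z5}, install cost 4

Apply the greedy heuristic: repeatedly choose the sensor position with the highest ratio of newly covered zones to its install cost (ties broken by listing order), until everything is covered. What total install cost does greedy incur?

Pick 1: P7 adds 3 new (Z2, Z3, Z5) at install cost 4 (ratio 3/4).
Pick 2: P6 adds 4 new (Z7, Z4, Z11, Z6) at install cost 8 (ratio 4/8).
Greedy total install cost: 4 + 8 = 12.

12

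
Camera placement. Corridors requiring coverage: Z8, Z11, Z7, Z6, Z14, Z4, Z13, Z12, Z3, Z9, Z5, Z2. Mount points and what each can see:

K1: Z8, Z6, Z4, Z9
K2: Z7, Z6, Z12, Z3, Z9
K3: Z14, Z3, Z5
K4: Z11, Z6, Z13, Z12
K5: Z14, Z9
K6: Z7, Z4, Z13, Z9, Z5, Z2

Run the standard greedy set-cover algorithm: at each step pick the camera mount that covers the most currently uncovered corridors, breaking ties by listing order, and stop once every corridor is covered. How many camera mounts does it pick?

5

Pick 1: K6 covers 6 new corridors (Z7, Z4, Z13, Z9, Z5, Z2).
Pick 2: K2 covers 3 new corridors (Z6, Z12, Z3).
Pick 3: K1 covers 1 new corridors (Z8).
Pick 4: K3 covers 1 new corridors (Z14).
Pick 5: K4 covers 1 new corridors (Z11).
Greedy uses 5 camera mounts. (The true minimum is 4.)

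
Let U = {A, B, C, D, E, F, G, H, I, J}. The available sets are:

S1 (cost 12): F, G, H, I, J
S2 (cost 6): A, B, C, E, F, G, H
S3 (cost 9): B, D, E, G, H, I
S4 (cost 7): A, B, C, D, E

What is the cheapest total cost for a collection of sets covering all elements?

19

S1, S4 cover every element at cost 12 + 7 = 19.
Any cover uses at least 2 sets; among all covering selections none totals below 19.
Greedy by coverage-per-cost would pick S2, S3, S1 for 27 — worse than the optimum 19.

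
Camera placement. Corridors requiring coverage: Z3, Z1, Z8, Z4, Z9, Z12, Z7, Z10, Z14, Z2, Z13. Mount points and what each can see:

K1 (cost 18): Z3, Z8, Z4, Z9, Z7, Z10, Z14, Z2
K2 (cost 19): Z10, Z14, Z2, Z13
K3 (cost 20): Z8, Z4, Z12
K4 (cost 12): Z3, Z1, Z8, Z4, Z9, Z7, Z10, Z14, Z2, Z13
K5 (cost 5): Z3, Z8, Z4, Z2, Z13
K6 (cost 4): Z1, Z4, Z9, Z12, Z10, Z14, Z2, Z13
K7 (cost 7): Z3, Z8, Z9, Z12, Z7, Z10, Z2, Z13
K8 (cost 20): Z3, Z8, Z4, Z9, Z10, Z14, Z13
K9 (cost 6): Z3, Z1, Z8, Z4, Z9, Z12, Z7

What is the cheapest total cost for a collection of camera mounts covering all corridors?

10

K6, K9 cover every corridor at cost 4 + 6 = 10.
Any cover uses at least 2 camera mounts; among all covering selections none totals below 10.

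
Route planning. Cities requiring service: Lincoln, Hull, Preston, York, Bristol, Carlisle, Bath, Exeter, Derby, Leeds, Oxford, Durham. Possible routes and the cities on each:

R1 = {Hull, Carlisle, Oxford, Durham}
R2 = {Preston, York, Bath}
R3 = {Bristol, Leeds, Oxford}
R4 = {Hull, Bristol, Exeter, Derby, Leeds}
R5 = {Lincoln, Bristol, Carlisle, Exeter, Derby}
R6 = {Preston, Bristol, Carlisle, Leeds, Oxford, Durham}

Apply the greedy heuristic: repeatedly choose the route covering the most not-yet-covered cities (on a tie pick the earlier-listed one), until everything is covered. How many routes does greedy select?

Pick 1: R6 covers 6 new cities (Preston, Bristol, Carlisle, Leeds, Oxford, Durham).
Pick 2: R4 covers 3 new cities (Hull, Exeter, Derby).
Pick 3: R2 covers 2 new cities (York, Bath).
Pick 4: R5 covers 1 new cities (Lincoln).
Greedy uses 4 routes.

4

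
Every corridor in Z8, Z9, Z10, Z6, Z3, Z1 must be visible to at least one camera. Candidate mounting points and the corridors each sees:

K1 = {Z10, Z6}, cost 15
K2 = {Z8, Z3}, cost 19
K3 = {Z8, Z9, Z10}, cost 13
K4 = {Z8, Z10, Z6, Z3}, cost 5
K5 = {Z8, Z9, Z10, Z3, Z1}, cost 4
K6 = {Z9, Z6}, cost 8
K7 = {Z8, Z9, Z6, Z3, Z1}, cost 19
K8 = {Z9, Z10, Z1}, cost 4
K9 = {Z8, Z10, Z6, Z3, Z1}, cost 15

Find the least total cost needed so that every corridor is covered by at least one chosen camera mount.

K4, K5 cover every corridor at cost 5 + 4 = 9.
Any cover uses at least 2 camera mounts; among all covering selections none totals below 9.

9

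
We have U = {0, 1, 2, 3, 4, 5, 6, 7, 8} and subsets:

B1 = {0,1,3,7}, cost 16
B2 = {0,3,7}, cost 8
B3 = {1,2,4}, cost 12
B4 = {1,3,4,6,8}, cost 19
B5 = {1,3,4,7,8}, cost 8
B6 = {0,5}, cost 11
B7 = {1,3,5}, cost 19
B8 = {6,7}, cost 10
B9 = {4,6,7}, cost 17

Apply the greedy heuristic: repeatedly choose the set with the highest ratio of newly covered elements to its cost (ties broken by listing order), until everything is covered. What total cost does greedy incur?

Pick 1: B5 adds 5 new (1, 3, 4, 7, 8) at cost 8 (ratio 5/8).
Pick 2: B6 adds 2 new (0, 5) at cost 11 (ratio 2/11).
Pick 3: B8 adds 1 new (6) at cost 10 (ratio 1/10).
Pick 4: B3 adds 1 new (2) at cost 12 (ratio 1/12).
Greedy total cost: 8 + 11 + 10 + 12 = 41.

41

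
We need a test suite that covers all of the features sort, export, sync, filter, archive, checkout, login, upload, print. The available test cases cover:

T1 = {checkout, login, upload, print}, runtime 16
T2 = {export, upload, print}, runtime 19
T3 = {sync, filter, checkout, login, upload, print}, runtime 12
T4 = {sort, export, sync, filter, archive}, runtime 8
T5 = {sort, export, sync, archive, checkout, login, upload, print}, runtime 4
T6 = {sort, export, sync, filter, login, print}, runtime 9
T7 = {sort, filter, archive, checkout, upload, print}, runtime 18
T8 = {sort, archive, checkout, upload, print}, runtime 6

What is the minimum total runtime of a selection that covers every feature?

T4, T5 cover every feature at runtime 8 + 4 = 12.
Any cover uses at least 2 test cases; among all covering selections none totals below 12.

12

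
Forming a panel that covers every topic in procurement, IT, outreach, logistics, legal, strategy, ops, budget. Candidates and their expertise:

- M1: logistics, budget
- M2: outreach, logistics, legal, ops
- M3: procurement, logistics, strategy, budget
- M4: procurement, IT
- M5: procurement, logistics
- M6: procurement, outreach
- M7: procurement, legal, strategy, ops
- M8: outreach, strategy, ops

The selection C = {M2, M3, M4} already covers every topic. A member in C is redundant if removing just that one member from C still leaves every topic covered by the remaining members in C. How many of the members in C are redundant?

0

Drop M2: outreach, legal, ops uncovered — not redundant.
Drop M3: strategy, budget uncovered — not redundant.
Drop M4: IT uncovered — not redundant.
None of the members in C is redundant.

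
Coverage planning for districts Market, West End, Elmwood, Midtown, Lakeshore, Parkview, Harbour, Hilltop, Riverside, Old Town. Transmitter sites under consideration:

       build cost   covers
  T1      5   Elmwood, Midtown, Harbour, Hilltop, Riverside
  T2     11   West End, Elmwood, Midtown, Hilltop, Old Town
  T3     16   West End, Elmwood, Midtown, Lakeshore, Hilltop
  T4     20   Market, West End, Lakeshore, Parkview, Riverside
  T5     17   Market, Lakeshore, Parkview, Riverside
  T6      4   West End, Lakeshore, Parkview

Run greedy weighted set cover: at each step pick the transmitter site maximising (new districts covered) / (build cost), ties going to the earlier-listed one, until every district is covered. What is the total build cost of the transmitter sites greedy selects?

37

Pick 1: T1 adds 5 new (Elmwood, Midtown, Harbour, Hilltop, Riverside) at build cost 5 (ratio 5/5).
Pick 2: T6 adds 3 new (West End, Lakeshore, Parkview) at build cost 4 (ratio 3/4).
Pick 3: T2 adds 1 new (Old Town) at build cost 11 (ratio 1/11).
Pick 4: T5 adds 1 new (Market) at build cost 17 (ratio 1/17).
Greedy total build cost: 5 + 4 + 11 + 17 = 37. (The true optimum is 33, so greedy overshoots here.)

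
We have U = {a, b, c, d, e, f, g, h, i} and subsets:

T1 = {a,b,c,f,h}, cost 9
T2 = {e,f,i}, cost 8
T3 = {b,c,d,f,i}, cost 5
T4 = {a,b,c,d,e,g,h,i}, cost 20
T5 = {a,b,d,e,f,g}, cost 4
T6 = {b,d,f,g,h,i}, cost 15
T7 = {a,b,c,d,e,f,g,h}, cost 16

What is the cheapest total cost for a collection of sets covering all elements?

T1, T3, T5 cover every element at cost 9 + 5 + 4 = 18.
Any cover uses at least 2 sets; among all covering selections none totals below 18.

18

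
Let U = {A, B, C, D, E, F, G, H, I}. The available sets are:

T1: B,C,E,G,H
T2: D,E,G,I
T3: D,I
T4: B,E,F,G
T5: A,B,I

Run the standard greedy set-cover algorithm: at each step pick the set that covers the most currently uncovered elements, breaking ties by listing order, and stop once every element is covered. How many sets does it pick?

Pick 1: T1 covers 5 new elements (B, C, E, G, H).
Pick 2: T2 covers 2 new elements (D, I).
Pick 3: T4 covers 1 new elements (F).
Pick 4: T5 covers 1 new elements (A).
Greedy uses 4 sets.

4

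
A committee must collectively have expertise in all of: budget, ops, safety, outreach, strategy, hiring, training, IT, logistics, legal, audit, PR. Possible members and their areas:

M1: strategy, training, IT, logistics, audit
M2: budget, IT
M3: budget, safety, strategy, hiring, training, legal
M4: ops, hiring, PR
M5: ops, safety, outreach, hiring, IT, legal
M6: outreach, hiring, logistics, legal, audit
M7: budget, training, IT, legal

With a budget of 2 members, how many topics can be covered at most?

10

Choosing M1, M5 covers {ops, safety, outreach, strategy, hiring, training, IT, logistics, legal, audit} — 10 topics.
No choice of 2 members does better; here budget, PR are left uncovered.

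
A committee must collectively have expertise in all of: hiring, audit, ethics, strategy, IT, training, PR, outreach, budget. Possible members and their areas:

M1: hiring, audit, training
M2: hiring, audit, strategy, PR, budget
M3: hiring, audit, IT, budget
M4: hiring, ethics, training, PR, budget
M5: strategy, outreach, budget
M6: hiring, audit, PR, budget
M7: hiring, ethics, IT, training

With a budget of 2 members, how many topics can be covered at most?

8

Choosing M2, M7 covers {hiring, audit, ethics, strategy, IT, training, PR, budget} — 8 topics.
No choice of 2 members does better; here outreach is left uncovered.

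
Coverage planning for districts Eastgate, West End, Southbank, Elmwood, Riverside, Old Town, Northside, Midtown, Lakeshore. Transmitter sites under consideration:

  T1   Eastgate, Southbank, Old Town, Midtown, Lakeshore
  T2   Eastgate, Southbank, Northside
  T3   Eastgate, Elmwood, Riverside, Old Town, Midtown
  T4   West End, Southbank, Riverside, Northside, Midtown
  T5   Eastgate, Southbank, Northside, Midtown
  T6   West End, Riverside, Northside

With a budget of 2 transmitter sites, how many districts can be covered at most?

Choosing T1, T4 covers {Eastgate, West End, Southbank, Riverside, Old Town, Northside, Midtown, Lakeshore} — 8 districts.
No choice of 2 transmitter sites does better; here Elmwood is left uncovered.

8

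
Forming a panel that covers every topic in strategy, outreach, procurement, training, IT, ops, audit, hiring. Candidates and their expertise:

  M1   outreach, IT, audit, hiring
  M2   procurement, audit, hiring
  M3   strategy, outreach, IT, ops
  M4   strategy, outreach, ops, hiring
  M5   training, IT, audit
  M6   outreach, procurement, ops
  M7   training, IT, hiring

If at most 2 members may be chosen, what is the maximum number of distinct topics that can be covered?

7

Choosing M2, M3 covers {strategy, outreach, procurement, IT, ops, audit, hiring} — 7 topics.
No choice of 2 members does better; here training is left uncovered.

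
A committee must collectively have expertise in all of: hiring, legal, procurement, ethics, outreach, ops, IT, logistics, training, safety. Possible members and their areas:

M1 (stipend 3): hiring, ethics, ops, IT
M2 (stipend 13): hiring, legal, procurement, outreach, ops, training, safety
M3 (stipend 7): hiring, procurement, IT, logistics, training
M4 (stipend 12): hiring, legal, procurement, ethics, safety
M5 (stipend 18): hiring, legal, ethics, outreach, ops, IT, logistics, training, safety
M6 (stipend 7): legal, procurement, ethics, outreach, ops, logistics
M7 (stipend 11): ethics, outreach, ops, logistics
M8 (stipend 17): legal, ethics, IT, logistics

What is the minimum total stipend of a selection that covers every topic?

M1, M2, M3 cover every topic at stipend 3 + 13 + 7 = 23.
Any cover uses at least 2 members; among all covering selections none totals below 23.

23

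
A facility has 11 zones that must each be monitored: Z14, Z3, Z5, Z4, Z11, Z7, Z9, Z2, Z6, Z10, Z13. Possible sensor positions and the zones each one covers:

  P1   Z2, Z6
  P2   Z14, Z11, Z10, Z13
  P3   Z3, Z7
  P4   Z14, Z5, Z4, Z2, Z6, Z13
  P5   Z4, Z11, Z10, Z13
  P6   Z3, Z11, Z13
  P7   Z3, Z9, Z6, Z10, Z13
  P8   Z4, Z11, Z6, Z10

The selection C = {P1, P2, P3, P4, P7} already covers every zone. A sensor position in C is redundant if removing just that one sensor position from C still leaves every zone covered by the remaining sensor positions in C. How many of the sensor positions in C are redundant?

Drop P1: the rest still cover every zone — redundant.
Drop P2: Z11 uncovered — not redundant.
Drop P3: Z7 uncovered — not redundant.
Drop P4: Z5, Z4 uncovered — not redundant.
Drop P7: Z9 uncovered — not redundant.
1 redundant: P1.

1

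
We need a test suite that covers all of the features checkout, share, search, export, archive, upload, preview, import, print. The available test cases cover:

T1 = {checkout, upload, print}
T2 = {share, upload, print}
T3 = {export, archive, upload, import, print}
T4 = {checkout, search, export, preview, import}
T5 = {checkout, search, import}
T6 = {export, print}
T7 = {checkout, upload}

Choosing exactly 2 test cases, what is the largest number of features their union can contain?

Choosing T2, T4 covers {checkout, share, search, export, upload, preview, import, print} — 8 features.
No choice of 2 test cases does better; here archive is left uncovered.

8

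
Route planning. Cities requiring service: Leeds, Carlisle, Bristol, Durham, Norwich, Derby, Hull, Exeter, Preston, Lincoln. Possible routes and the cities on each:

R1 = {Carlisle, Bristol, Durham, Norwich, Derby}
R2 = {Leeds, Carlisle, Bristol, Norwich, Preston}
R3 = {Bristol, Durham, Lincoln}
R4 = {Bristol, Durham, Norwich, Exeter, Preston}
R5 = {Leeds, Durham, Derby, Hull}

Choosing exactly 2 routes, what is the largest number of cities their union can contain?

8

Choosing R2, R5 covers {Leeds, Carlisle, Bristol, Durham, Norwich, Derby, Hull, Preston} — 8 cities.
No choice of 2 routes does better; here Exeter, Lincoln are left uncovered.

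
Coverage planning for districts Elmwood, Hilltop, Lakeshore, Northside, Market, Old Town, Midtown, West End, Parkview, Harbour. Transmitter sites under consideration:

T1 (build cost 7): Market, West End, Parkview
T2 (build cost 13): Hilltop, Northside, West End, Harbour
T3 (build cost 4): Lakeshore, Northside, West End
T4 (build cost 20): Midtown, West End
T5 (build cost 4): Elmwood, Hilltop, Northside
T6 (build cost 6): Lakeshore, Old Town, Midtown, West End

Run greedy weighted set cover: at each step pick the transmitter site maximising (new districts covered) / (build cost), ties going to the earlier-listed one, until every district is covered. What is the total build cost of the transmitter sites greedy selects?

Pick 1: T3 adds 3 new (Lakeshore, Northside, West End) at build cost 4 (ratio 3/4).
Pick 2: T5 adds 2 new (Elmwood, Hilltop) at build cost 4 (ratio 2/4).
Pick 3: T6 adds 2 new (Old Town, Midtown) at build cost 6 (ratio 2/6).
Pick 4: T1 adds 2 new (Market, Parkview) at build cost 7 (ratio 2/7).
Pick 5: T2 adds 1 new (Harbour) at build cost 13 (ratio 1/13).
Greedy total build cost: 4 + 4 + 6 + 7 + 13 = 34. (The true optimum is 30, so greedy overshoots here.)

34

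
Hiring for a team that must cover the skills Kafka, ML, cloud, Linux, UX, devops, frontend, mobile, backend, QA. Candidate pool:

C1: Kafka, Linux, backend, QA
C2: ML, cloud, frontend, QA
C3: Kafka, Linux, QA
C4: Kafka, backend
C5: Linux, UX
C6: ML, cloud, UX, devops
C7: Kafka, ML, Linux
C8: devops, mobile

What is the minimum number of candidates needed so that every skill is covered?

4

C1, C2, C5, C8 together cover {Kafka, ML, cloud, Linux, UX, devops, frontend, mobile, backend, QA} — every skill.
No 3 of the 8 candidates cover everything (all 56 triples fall short), so 4 is minimum.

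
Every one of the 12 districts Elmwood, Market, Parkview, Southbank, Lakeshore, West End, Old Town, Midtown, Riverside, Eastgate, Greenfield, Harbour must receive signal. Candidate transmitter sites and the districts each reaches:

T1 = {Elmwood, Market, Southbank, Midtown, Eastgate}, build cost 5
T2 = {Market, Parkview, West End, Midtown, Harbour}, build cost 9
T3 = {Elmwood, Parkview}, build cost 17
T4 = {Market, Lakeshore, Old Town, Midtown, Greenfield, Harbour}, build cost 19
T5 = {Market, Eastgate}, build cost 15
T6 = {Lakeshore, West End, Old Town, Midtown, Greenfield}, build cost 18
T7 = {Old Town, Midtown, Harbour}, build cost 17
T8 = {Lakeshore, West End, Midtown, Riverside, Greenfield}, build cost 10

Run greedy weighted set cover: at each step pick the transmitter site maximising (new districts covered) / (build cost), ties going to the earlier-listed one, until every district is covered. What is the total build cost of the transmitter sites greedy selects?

41

Pick 1: T1 adds 5 new (Elmwood, Market, Southbank, Midtown, Eastgate) at build cost 5 (ratio 5/5).
Pick 2: T8 adds 4 new (Lakeshore, West End, Riverside, Greenfield) at build cost 10 (ratio 4/10).
Pick 3: T2 adds 2 new (Parkview, Harbour) at build cost 9 (ratio 2/9).
Pick 4: T7 adds 1 new (Old Town) at build cost 17 (ratio 1/17).
Greedy total build cost: 5 + 10 + 9 + 17 = 41.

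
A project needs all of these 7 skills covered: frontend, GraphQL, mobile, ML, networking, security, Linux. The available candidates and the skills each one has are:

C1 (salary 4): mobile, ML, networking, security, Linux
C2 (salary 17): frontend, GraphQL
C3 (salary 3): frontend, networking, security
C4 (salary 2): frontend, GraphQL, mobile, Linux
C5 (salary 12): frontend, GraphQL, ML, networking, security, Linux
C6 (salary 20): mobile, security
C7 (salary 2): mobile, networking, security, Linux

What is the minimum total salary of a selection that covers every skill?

C1, C4 cover every skill at salary 4 + 2 = 6.
Any cover uses at least 2 candidates; among all covering selections none totals below 6.
Greedy by coverage-per-salary would pick C4, C7, C1 for 8 — worse than the optimum 6.

6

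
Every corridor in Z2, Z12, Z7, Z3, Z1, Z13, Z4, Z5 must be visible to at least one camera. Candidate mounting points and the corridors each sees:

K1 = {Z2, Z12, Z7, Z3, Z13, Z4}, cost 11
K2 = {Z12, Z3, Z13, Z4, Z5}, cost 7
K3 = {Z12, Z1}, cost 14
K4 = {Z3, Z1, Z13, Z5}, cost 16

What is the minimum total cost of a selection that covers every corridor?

27

K1, K4 cover every corridor at cost 11 + 16 = 27.
Any cover uses at least 2 camera mounts; among all covering selections none totals below 27.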